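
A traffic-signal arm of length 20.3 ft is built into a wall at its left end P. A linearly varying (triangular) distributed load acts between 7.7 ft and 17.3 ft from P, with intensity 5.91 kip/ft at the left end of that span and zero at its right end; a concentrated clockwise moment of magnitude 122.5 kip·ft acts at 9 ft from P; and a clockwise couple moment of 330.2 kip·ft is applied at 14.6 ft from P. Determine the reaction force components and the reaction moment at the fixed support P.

Resultant of the triangular load: ½ × 5.91 × 9.6 = 28.368 kip, acting at 10.9 ft from P (one-third of the span from the peak).
ΣF_x = 0: P_x = 0.
ΣF_y = 0: P_y − ½·5.91·9.6 = 0 → P_y = 28.37 kip.
ΣM about P: M_P − (½·5.91·9.6)·10.9 − 122.5 − 330.2 = 0 → M_P = 761.9 kip·ft.

P_x = 0, P_y = 28.37 kip, M_P = 761.9 kip·ft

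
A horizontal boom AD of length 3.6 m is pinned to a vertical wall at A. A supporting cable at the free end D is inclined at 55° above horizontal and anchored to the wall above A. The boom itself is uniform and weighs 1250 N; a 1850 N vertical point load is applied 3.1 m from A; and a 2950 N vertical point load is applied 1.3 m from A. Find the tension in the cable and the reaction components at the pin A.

ΣM about A: T·sin55°·3.6 − 1250·1.8 − 1850·3.1 − 2950·1.3 = 0 → T = 11820/(3.6·0.819152) = 4008.21 ≈ 4008 N.
ΣF_x = 0: A_x − T·cos55° = 0 → A_x = 4008.21 × 0.573576 = 2299 N.
ΣF_y = 0: A_y + T·sin55° − 1250 − 1850 − 2950 = 0 → A_y = 6050 − 4008.21 × 0.819152 = 2767 N.

T = 4008 N, A_x = 2299 N, A_y = 2767 N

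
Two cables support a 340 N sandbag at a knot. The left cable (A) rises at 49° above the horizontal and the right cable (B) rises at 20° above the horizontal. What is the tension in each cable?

ΣF_x = 0: −T_A·cos49° + T_B·cos20° = 0 → T_B = 0.698163·T_A.
ΣF_y = 0: T_A·sin49° + T_B·sin20° = 340.
Substitute: T_A·(0.75471 + 0.698163·0.34202) = 340 → T_A = 342.226 ≈ 342.2 N.
Then T_B = 0.698163 × 342.226 = 238.9 N.

T_A = 342.2 N, T_B = 238.9 N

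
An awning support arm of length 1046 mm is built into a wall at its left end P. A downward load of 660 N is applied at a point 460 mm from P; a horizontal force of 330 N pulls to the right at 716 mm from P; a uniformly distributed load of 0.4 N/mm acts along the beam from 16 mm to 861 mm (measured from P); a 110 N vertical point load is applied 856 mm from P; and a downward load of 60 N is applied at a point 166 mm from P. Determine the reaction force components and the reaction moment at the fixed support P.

P_x = -330.0 N, P_y = 1168 N, M_P = 555900 N·mm

Resultant of the distributed load: 0.4 × 845 = 338 N at 438.5 mm from P.
ΣF_x = 0: P_x + 330 = 0 → P_x = -330.0 N.
ΣF_y = 0: P_y − 660 − 0.4·845 − 110 − 60 = 0 → P_y = 1168 N.
ΣM about P: M_P − 660·460 − (0.4·845)·438.5 − 110·856 − 60·166 = 0 → M_P = 555900 N·mm.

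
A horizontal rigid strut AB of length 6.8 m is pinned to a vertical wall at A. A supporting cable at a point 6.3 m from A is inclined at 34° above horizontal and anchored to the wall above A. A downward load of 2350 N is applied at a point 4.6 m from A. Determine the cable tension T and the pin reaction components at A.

T = 3068 N, A_x = 2544 N, A_y = 634.1 N

ΣM about A: T·sin34°·6.3 − 2350·4.6 = 0 → T = 10810/(6.3·0.559193) = 3068.48 ≈ 3068 N.
ΣF_x = 0: A_x − T·cos34° = 0 → A_x = 3068.48 × 0.829038 = 2544 N.
ΣF_y = 0: A_y + T·sin34° − 2350 = 0 → A_y = 2350 − 3068.48 × 0.559193 = 634.1 N.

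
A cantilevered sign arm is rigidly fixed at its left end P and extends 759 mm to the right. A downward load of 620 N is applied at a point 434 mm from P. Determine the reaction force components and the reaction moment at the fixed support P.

ΣF_x = 0: P_x = 0.
ΣF_y = 0: P_y − 620 = 0 → P_y = 620.0 N.
ΣM about P: M_P − 620·434 = 0 → M_P = 269100 N·mm.

P_x = 0, P_y = 620.0 N, M_P = 269100 N·mm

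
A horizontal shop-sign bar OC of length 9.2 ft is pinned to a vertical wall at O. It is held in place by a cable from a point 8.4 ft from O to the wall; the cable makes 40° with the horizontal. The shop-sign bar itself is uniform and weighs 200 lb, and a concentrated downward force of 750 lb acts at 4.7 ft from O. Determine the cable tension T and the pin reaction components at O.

T = 823.2 lb, O_x = 630.6 lb, O_y = 420.8 lb

ΣM about O: T·sin40°·8.4 − 200·4.6 − 750·4.7 = 0 → T = 4445/(8.4·0.642788) = 823.237 ≈ 823.2 lb.
ΣF_x = 0: O_x − T·cos40° = 0 → O_x = 823.237 × 0.766044 = 630.6 lb.
ΣF_y = 0: O_y + T·sin40° − 200 − 750 = 0 → O_y = 950 − 823.237 × 0.642788 = 420.8 lb.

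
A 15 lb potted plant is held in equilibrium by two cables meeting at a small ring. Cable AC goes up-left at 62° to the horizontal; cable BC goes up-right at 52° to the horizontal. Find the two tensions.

T_AC = 10.11 lb, T_BC = 7.709 lb

ΣF_x = 0: −T_AC·cos62° + T_BC·cos52° = 0 → T_BC = 0.762548·T_AC.
ΣF_y = 0: T_AC·sin62° + T_BC·sin52° = 15.
Substitute: T_AC·(0.882948 + 0.762548·0.788011) = 15 → T_AC = 10.1089 ≈ 10.11 lb.
Then T_BC = 0.762548 × 10.1089 = 7.709 lb.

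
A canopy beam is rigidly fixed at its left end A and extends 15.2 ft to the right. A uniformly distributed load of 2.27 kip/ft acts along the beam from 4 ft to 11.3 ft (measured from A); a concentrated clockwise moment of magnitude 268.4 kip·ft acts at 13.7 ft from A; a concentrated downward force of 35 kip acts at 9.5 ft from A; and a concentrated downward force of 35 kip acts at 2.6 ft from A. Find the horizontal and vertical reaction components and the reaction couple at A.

A_x = 0, A_y = 86.57 kip, M_A = 818.7 kip·ft

Resultant of the distributed load: 2.27 × 7.3 = 16.571 kip at 7.65 ft from A.
ΣF_x = 0: A_x = 0.
ΣF_y = 0: A_y − 2.27·7.3 − 35 − 35 = 0 → A_y = 86.57 kip.
ΣM about A: M_A − (2.27·7.3)·7.65 − 268.4 − 35·9.5 − 35·2.6 = 0 → M_A = 818.7 kip·ft.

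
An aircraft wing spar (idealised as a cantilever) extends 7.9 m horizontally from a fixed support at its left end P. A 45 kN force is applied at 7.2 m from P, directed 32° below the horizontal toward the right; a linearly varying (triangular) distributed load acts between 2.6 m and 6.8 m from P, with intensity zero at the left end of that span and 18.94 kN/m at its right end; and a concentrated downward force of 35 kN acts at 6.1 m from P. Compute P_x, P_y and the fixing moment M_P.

Resultant of the triangular load: ½ × 18.94 × 4.2 = 39.774 kN, acting at 5.4 m from P (one-third of the span from the peak).
ΣF_x = 0: P_x + 45·cos32° = 0 → P_x = -38.16 kN.
ΣF_y = 0: P_y − 45·sin32° − ½·18.94·4.2 − 35 = 0 → P_y = 98.62 kN.
ΣM about P: M_P − 45·sin32°·7.2 − (½·18.94·4.2)·5.4 − 35·6.1 = 0 → M_P = 600.0 kN·m.

P_x = -38.16 kN, P_y = 98.62 kN, M_P = 600.0 kN·m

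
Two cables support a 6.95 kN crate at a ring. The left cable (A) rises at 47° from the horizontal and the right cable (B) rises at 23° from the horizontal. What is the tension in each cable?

ΣF_x = 0: −T_A·cos47° + T_B·cos23° = 0 → T_B = 0.740896·T_A.
ΣF_y = 0: T_A·sin47° + T_B·sin23° = 6.95.
Substitute: T_A·(0.731354 + 0.740896·0.390731) = 6.95 → T_A = 6.80809 ≈ 6.808 kN.
Then T_B = 0.740896 × 6.80809 = 5.044 kN.

T_A = 6.808 kN, T_B = 5.044 kN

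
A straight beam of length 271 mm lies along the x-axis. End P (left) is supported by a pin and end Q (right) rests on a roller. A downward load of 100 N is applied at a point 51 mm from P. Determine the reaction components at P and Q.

Taking moments about P: Q_y·271 − 100·51 = 0 → Q_y = 5100/271 = 18.8192 ≈ 18.82 N.
ΣF_y = 0: P_y + 18.8192 − 100 = 0 → P_y = 81.18 N.
ΣF_x = 0: no horizontal applied forces, so P_x = 0.

P_x = 0, P_y = 81.18 N, Q_y = 18.82 N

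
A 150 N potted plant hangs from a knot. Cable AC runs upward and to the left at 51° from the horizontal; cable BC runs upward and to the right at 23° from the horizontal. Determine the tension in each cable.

ΣF_x = 0: −T_AC·cos51° + T_BC·cos23° = 0 → T_BC = 0.683669·T_AC.
ΣF_y = 0: T_AC·sin51° + T_BC·sin23° = 150.
Substitute: T_AC·(0.777146 + 0.683669·0.390731) = 150 → T_AC = 143.64 ≈ 143.6 N.
Then T_BC = 0.683669 × 143.64 = 98.20 N.

T_AC = 143.6 N, T_BC = 98.20 N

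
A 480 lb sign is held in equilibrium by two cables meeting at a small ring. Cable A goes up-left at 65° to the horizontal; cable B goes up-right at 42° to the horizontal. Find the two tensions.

ΣF_x = 0: −T_A·cos65° + T_B·cos42° = 0 → T_B = 0.568689·T_A.
ΣF_y = 0: T_A·sin65° + T_B·sin42° = 480.
Substitute: T_A·(0.906308 + 0.568689·0.669131) = 480 → T_A = 373.008 ≈ 373.0 lb.
Then T_B = 0.568689 × 373.008 = 212.1 lb.

T_A = 373.0 lb, T_B = 212.1 lb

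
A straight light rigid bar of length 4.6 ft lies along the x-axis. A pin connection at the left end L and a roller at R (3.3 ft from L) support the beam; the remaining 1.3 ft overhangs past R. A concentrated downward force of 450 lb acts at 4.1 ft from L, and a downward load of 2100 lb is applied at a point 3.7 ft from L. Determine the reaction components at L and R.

L_x = 0, L_y = -363.6 lb, R_y = 2914 lb

Taking moments about L: R_y·3.3 − 450·4.1 − 2100·3.7 = 0 → R_y = 9615/3.3 = 2913.64 ≈ 2914 lb.
ΣF_y = 0: L_y + 2913.64 − 450 − 2100 = 0 → L_y = -363.6 lb.
ΣF_x = 0: no horizontal applied forces, so L_x = 0.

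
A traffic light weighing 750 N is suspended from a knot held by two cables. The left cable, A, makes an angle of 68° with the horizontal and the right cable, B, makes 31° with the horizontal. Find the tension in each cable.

ΣF_x = 0: −T_A·cos68° + T_B·cos31° = 0 → T_B = 0.437029·T_A.
ΣF_y = 0: T_A·sin68° + T_B·sin31° = 750.
Substitute: T_A·(0.927184 + 0.437029·0.515038) = 750 → T_A = 650.889 ≈ 650.9 N.
Then T_B = 0.437029 × 650.889 = 284.5 N.

T_A = 650.9 N, T_B = 284.5 N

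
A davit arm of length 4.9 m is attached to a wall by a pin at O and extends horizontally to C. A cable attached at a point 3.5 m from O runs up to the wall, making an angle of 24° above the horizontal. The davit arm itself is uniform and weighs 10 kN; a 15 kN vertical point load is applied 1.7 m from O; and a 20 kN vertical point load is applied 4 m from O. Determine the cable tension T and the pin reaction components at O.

ΣM about O: T·sin24°·3.5 − 10·2.45 − 15·1.7 − 20·4 = 0 → T = 130/(3.5·0.406737) = 91.3191 ≈ 91.32 kN.
ΣF_x = 0: O_x − T·cos24° = 0 → O_x = 91.3191 × 0.913545 = 83.42 kN.
ΣF_y = 0: O_y + T·sin24° − 10 − 15 − 20 = 0 → O_y = 45 − 91.3191 × 0.406737 = 7.857 kN.

T = 91.32 kN, O_x = 83.42 kN, O_y = 7.857 kN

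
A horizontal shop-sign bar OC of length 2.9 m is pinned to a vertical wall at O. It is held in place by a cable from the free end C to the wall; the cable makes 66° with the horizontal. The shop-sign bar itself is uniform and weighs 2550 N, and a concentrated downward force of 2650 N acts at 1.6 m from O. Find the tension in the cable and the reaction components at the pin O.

ΣM about O: T·sin66°·2.9 − 2550·1.45 − 2650·1.6 = 0 → T = 7937.5/(2.9·0.913545) = 2996.1 ≈ 2996 N.
ΣF_x = 0: O_x − T·cos66° = 0 → O_x = 2996.1 × 0.406737 = 1219 N.
ΣF_y = 0: O_y + T·sin66° − 2550 − 2650 = 0 → O_y = 5200 − 2996.1 × 0.913545 = 2463 N.

T = 2996 N, O_x = 1219 N, O_y = 2463 N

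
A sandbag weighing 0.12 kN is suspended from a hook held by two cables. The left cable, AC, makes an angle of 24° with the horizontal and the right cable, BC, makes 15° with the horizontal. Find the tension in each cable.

ΣF_x = 0: −T_AC·cos24° + T_BC·cos15° = 0 → T_BC = 0.945772·T_AC.
ΣF_y = 0: T_AC·sin24° + T_BC·sin15° = 0.12.
Substitute: T_AC·(0.406737 + 0.945772·0.258819) = 0.12 → T_AC = 0.184184 ≈ 0.1842 kN.
Then T_BC = 0.945772 × 0.184184 = 0.1742 kN.

T_AC = 0.1842 kN, T_BC = 0.1742 kN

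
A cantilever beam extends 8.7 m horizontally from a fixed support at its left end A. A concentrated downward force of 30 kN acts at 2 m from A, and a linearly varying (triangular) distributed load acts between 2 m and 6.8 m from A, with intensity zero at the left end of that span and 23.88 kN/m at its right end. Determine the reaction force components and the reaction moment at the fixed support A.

Resultant of the triangular load: ½ × 23.88 × 4.8 = 57.312 kN, acting at 5.2 m from A (one-third of the span from the peak).
ΣF_x = 0: A_x = 0.
ΣF_y = 0: A_y − 30 − ½·23.88·4.8 = 0 → A_y = 87.31 kN.
ΣM about A: M_A − 30·2 − (½·23.88·4.8)·5.2 = 0 → M_A = 358.0 kN·m.

A_x = 0, A_y = 87.31 kN, M_A = 358.0 kN·m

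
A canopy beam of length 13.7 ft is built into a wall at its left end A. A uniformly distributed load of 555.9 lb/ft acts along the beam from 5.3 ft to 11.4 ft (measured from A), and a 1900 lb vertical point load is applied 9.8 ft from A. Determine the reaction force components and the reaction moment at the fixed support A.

Resultant of the distributed load: 555.9 × 6.1 = 3390.99 lb at 8.35 ft from A.
ΣF_x = 0: A_x = 0.
ΣF_y = 0: A_y − 555.9·6.1 − 1900 = 0 → A_y = 5291 lb.
ΣM about A: M_A − (555.9·6.1)·8.35 − 1900·9.8 = 0 → M_A = 46930 lb·ft.

A_x = 0, A_y = 5291 lb, M_A = 46930 lb·ft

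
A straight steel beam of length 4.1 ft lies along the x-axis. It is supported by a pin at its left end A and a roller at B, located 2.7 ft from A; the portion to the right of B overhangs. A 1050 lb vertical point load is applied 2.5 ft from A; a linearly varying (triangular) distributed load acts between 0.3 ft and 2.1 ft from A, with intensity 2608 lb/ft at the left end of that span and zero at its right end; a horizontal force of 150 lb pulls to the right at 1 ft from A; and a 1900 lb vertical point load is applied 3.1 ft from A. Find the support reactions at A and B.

Resultant of the triangular load: ½ × 2608 × 1.8 = 2347.2 lb, acting at 0.9 ft from A (one-third of the span from the peak).
Taking moments about A: B_y·2.7 − 1050·2.5 − (½·2608·1.8)·0.9 − 1900·3.1 = 0 → B_y = 10627.48/2.7 = 3936.1 ≈ 3936 lb.
ΣF_y = 0: A_y + 3936.1 − 1050 − ½·2608·1.8 − 1900 = 0 → A_y = 1361 lb.
ΣF_x = 0: A_x + 150 = 0 → A_x = -150.0 lb.

A_x = -150.0 lb, A_y = 1361 lb, B_y = 3936 lb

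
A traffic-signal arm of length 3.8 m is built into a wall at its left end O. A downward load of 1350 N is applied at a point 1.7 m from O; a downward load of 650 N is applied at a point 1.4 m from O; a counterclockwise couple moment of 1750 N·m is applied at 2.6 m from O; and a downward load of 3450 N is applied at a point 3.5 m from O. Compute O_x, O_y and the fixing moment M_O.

ΣF_x = 0: O_x = 0.
ΣF_y = 0: O_y − 1350 − 650 − 3450 = 0 → O_y = 5450 N.
ΣM about O: M_O − 1350·1.7 − 650·1.4 + 1750 − 3450·3.5 = 0 → M_O = 13530 N·m.

O_x = 0, O_y = 5450 N, M_O = 13530 N·m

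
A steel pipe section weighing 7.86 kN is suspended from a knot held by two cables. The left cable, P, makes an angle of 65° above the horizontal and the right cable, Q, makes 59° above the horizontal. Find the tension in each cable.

ΣF_x = 0: −T_P·cos65° + T_Q·cos59° = 0 → T_Q = 0.820557·T_P.
ΣF_y = 0: T_P·sin65° + T_Q·sin59° = 7.86.
Substitute: T_P·(0.906308 + 0.820557·0.857167) = 7.86 → T_P = 4.88301 ≈ 4.883 kN.
Then T_Q = 0.820557 × 4.88301 = 4.007 kN.

T_P = 4.883 kN, T_Q = 4.007 kN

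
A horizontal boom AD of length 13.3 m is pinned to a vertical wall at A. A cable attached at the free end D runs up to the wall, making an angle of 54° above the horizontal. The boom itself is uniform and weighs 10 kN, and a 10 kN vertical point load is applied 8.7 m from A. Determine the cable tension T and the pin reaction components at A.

ΣM about A: T·sin54°·13.3 − 10·6.65 − 10·8.7 = 0 → T = 153.5/(13.3·0.809017) = 14.2659 ≈ 14.27 kN.
ΣF_x = 0: A_x − T·cos54° = 0 → A_x = 14.2659 × 0.587785 = 8.385 kN.
ΣF_y = 0: A_y + T·sin54° − 10 − 10 = 0 → A_y = 20 − 14.2659 × 0.809017 = 8.459 kN.

T = 14.27 kN, A_x = 8.385 kN, A_y = 8.459 kN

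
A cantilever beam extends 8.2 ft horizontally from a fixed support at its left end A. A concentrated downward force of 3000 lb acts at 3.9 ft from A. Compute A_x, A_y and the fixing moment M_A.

ΣF_x = 0: A_x = 0.
ΣF_y = 0: A_y − 3000 = 0 → A_y = 3000 lb.
ΣM about A: M_A − 3000·3.9 = 0 → M_A = 11700 lb·ft.

A_x = 0, A_y = 3000 lb, M_A = 11700 lb·ft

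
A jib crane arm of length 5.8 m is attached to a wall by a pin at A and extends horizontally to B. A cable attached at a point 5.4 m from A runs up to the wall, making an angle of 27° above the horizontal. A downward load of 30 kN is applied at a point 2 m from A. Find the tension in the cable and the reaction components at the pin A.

ΣM about A: T·sin27°·5.4 − 30·2 = 0 → T = 60/(5.4·0.45399) = 24.4744 ≈ 24.47 kN.
ΣF_x = 0: A_x − T·cos27° = 0 → A_x = 24.4744 × 0.891007 = 21.81 kN.
ΣF_y = 0: A_y + T·sin27° − 30 = 0 → A_y = 30 − 24.4744 × 0.45399 = 18.89 kN.

T = 24.47 kN, A_x = 21.81 kN, A_y = 18.89 kN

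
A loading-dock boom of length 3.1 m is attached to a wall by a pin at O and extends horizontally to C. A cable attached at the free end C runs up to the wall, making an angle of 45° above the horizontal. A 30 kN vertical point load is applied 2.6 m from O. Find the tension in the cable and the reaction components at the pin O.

ΣM about O: T·sin45°·3.1 − 30·2.6 = 0 → T = 78/(3.1·0.707107) = 35.5834 ≈ 35.58 kN.
ΣF_x = 0: O_x − T·cos45° = 0 → O_x = 35.5834 × 0.707107 = 25.16 kN.
ΣF_y = 0: O_y + T·sin45° − 30 = 0 → O_y = 30 − 35.5834 × 0.707107 = 4.839 kN.

T = 35.58 kN, O_x = 25.16 kN, O_y = 4.839 kN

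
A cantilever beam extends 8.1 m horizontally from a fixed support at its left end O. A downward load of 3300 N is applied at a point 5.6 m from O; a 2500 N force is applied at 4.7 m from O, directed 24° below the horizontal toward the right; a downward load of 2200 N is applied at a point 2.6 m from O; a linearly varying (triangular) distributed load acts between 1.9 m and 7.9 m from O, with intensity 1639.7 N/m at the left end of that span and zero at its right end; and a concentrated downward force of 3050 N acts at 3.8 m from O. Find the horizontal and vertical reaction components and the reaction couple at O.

O_x = -2284 N, O_y = 14490 N, M_O = 59750 N·m

Resultant of the triangular load: ½ × 1639.7 × 6 = 4919.1 N, acting at 3.9 m from O (one-third of the span from the peak).
ΣF_x = 0: O_x + 2500·cos24° = 0 → O_x = -2284 N.
ΣF_y = 0: O_y − 3300 − 2500·sin24° − 2200 − ½·1639.7·6 − 3050 = 0 → O_y = 14490 N.
ΣM about O: M_O − 3300·5.6 − 2500·sin24°·4.7 − 2200·2.6 − (½·1639.7·6)·3.9 − 3050·3.8 = 0 → M_O = 59750 N·m.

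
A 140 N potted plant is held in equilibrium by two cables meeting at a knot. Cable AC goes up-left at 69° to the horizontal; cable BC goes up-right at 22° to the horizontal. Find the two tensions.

T_AC = 129.8 N, T_BC = 50.18 N

ΣF_x = 0: −T_AC·cos69° + T_BC·cos22° = 0 → T_BC = 0.386512·T_AC.
ΣF_y = 0: T_AC·sin69° + T_BC·sin22° = 140.
Substitute: T_AC·(0.93358 + 0.386512·0.374607) = 140 → T_AC = 129.826 ≈ 129.8 N.
Then T_BC = 0.386512 × 129.826 = 50.18 N.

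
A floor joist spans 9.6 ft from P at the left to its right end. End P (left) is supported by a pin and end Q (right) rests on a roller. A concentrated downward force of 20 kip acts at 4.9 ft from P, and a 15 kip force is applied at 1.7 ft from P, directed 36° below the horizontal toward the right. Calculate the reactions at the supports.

Moments about P: Q_y·9.6 − 20·4.9 − 15·sin36°·1.7 = 0 → Q_y = 112.989/9.6 = 11.7697 ≈ 11.77 kip.
ΣF_y = 0: P_y + 11.7697 − 20 − 15·sin36° = 0 → P_y = 17.05 kip.
ΣF_x = 0: P_x + 15·cos36° = 0 → P_x = -12.14 kip.

P_x = -12.14 kip, P_y = 17.05 kip, Q_y = 11.77 kip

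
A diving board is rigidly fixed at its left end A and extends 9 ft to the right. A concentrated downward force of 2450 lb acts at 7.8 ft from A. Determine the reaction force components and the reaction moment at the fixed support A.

ΣF_x = 0: A_x = 0.
ΣF_y = 0: A_y − 2450 = 0 → A_y = 2450 lb.
ΣM about A: M_A − 2450·7.8 = 0 → M_A = 19110 lb·ft.

A_x = 0, A_y = 2450 lb, M_A = 19110 lb·ft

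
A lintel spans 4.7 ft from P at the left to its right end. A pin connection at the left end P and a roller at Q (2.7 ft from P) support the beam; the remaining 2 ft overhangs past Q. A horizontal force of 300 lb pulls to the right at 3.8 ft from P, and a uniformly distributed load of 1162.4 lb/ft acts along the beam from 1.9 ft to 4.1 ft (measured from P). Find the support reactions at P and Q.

Resultant of the distributed load: 1162.4 × 2.2 = 2557.28 lb at 3 ft from P.
Moments about P: Q_y·2.7 − (1162.4·2.2)·3 = 0 → Q_y = 7671.84/2.7 = 2841.42 ≈ 2841 lb.
ΣF_y = 0: P_y + 2841.42 − 1162.4·2.2 = 0 → P_y = -284.1 lb.
ΣF_x = 0: P_x + 300 = 0 → P_x = -300.0 lb.

P_x = -300.0 lb, P_y = -284.1 lb, Q_y = 2841 lb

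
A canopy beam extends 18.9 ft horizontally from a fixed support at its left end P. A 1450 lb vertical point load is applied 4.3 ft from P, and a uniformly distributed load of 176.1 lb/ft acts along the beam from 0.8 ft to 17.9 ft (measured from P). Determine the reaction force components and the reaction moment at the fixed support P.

Resultant of the distributed load: 176.1 × 17.1 = 3011.31 lb at 9.35 ft from P.
ΣF_x = 0: P_x = 0.
ΣF_y = 0: P_y − 1450 − 176.1·17.1 = 0 → P_y = 4461 lb.
ΣM about P: M_P − 1450·4.3 − (176.1·17.1)·9.35 = 0 → M_P = 34390 lb·ft.

P_x = 0, P_y = 4461 lb, M_P = 34390 lb·ft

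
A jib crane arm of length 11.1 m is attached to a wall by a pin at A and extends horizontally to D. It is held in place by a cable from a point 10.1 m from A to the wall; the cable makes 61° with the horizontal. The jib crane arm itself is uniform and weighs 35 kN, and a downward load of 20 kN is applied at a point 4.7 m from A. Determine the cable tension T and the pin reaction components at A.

T = 32.63 kN, A_x = 15.82 kN, A_y = 26.46 kN

ΣM about A: T·sin61°·10.1 − 35·5.55 − 20·4.7 = 0 → T = 288.25/(10.1·0.87462) = 32.6309 ≈ 32.63 kN.
ΣF_x = 0: A_x − T·cos61° = 0 → A_x = 32.6309 × 0.48481 = 15.82 kN.
ΣF_y = 0: A_y + T·sin61° − 35 − 20 = 0 → A_y = 55 − 32.6309 × 0.87462 = 26.46 kN.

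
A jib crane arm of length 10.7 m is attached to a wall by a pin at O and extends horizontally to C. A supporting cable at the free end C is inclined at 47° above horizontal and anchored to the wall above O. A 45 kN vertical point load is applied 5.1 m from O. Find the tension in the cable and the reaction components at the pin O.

T = 29.33 kN, O_x = 20.00 kN, O_y = 23.55 kN

ΣM about O: T·sin47°·10.7 − 45·5.1 = 0 → T = 229.5/(10.7·0.731354) = 29.3272 ≈ 29.33 kN.
ΣF_x = 0: O_x − T·cos47° = 0 → O_x = 29.3272 × 0.681998 = 20.00 kN.
ΣF_y = 0: O_y + T·sin47° − 45 = 0 → O_y = 45 − 29.3272 × 0.731354 = 23.55 kN.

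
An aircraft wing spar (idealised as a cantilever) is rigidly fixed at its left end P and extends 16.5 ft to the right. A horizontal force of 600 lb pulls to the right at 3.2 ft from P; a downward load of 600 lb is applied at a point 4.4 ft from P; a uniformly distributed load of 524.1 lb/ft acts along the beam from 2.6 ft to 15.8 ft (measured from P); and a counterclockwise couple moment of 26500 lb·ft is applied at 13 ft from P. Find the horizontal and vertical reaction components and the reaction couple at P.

P_x = -600.0 lb, P_y = 7518 lb, M_P = 39790 lb·ft

Resultant of the distributed load: 524.1 × 13.2 = 6918.12 lb at 9.2 ft from P.
ΣF_x = 0: P_x + 600 = 0 → P_x = -600.0 lb.
ΣF_y = 0: P_y − 600 − 524.1·13.2 = 0 → P_y = 7518 lb.
ΣM about P: M_P − 600·4.4 − (524.1·13.2)·9.2 + 26500 = 0 → M_P = 39790 lb·ft.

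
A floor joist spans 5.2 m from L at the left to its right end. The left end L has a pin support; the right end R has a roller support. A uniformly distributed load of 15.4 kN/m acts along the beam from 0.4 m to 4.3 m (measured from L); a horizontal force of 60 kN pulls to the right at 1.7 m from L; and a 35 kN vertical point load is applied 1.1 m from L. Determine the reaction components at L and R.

Resultant of the distributed load: 15.4 × 3.9 = 60.06 kN at 2.35 m from L.
Taking moments about L: R_y·5.2 − (15.4·3.9)·2.35 − 35·1.1 = 0 → R_y = 179.641/5.2 = 34.5463 ≈ 34.55 kN.
ΣF_y = 0: L_y + 34.5463 − 15.4·3.9 − 35 = 0 → L_y = 60.51 kN.
ΣF_x = 0: L_x + 60 = 0 → L_x = -60.00 kN.

L_x = -60.00 kN, L_y = 60.51 kN, R_y = 34.55 kN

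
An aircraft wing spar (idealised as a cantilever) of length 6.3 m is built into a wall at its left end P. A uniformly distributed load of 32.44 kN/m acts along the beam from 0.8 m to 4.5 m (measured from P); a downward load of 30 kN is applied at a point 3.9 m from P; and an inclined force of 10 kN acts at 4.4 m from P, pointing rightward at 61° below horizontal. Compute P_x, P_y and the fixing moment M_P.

Resultant of the distributed load: 32.44 × 3.7 = 120.028 kN at 2.65 m from P.
ΣF_x = 0: P_x + 10·cos61° = 0 → P_x = -4.848 kN.
ΣF_y = 0: P_y − 32.44·3.7 − 30 − 10·sin61° = 0 → P_y = 158.8 kN.
ΣM about P: M_P − (32.44·3.7)·2.65 − 30·3.9 − 10·sin61°·4.4 = 0 → M_P = 473.6 kN·m.

P_x = -4.848 kN, P_y = 158.8 kN, M_P = 473.6 kN·m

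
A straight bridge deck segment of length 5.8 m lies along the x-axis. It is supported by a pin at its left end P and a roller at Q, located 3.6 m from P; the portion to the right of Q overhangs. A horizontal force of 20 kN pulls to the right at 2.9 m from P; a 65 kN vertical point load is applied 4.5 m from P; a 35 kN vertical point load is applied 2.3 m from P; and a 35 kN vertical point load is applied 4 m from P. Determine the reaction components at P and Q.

Taking moments about P: Q_y·3.6 − 65·4.5 − 35·2.3 − 35·4 = 0 → Q_y = 513/3.6 = 142.5 kN.
ΣF_y = 0: P_y + 142.5 − 65 − 35 − 35 = 0 → P_y = -7.500 kN.
ΣF_x = 0: P_x + 20 = 0 → P_x = -20.00 kN.

P_x = -20.00 kN, P_y = -7.500 kN, Q_y = 142.5 kN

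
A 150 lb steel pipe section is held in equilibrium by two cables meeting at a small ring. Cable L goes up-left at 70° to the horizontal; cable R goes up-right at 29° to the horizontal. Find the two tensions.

ΣF_x = 0: −T_L·cos70° + T_R·cos29° = 0 → T_R = 0.39105·T_L.
ΣF_y = 0: T_L·sin70° + T_R·sin29° = 150.
Substitute: T_L·(0.939693 + 0.39105·0.48481) = 150 → T_L = 132.828 ≈ 132.8 lb.
Then T_R = 0.39105 × 132.828 = 51.94 lb.

T_L = 132.8 lb, T_R = 51.94 lb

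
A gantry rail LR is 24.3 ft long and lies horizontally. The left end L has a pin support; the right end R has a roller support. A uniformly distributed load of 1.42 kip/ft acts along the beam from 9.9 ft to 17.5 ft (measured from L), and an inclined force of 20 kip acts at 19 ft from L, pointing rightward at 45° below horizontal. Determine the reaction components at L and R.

L_x = -14.14 kip, L_y = 7.792 kip, R_y = 17.14 kip

Resultant of the distributed load: 1.42 × 7.6 = 10.792 kip at 13.7 ft from L.
Moments about L: R_y·24.3 − (1.42·7.6)·13.7 − 20·sin45°·19 = 0 → R_y = 416.551/24.3 = 17.142 ≈ 17.14 kip.
ΣF_y = 0: L_y + 17.142 − 1.42·7.6 − 20·sin45° = 0 → L_y = 7.792 kip.
ΣF_x = 0: L_x + 20·cos45° = 0 → L_x = -14.14 kip.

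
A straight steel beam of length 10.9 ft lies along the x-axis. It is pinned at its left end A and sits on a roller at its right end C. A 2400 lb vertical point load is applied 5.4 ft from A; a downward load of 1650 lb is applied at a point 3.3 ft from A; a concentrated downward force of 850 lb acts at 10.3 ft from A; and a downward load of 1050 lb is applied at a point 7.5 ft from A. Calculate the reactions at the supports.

A_x = 0, A_y = 2736 lb, C_y = 3214 lb

Taking moments about A: C_y·10.9 − 2400·5.4 − 1650·3.3 − 850·10.3 − 1050·7.5 = 0 → C_y = 35035/10.9 = 3214.22 ≈ 3214 lb.
ΣF_y = 0: A_y + 3214.22 − 2400 − 1650 − 850 − 1050 = 0 → A_y = 2736 lb.
ΣF_x = 0: no horizontal applied forces, so A_x = 0.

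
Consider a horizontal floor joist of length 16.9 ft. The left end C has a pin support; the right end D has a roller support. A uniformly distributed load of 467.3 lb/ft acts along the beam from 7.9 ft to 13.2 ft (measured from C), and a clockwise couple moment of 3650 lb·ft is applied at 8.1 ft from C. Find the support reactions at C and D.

Resultant of the distributed load: 467.3 × 5.3 = 2476.69 lb at 10.55 ft from C.
Moments about C: D_y·16.9 − (467.3·5.3)·10.55 − 3650 = 0 → D_y = 29779.0795/16.9 = 1762.08 ≈ 1762 lb.
ΣF_y = 0: C_y + 1762.08 − 467.3·5.3 = 0 → C_y = 714.6 lb.
ΣF_x = 0: no horizontal applied forces, so C_x = 0.

C_x = 0, C_y = 714.6 lb, D_y = 1762 lb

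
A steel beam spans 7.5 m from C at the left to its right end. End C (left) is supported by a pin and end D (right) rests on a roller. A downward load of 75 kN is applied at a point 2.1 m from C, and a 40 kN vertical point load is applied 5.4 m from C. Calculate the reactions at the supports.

C_x = 0, C_y = 65.20 kN, D_y = 49.80 kN

ΣM about C: D_y·7.5 − 75·2.1 − 40·5.4 = 0 → D_y = 373.5/7.5 = 49.80 kN.
ΣF_y = 0: C_y + 49.8 − 75 − 40 = 0 → C_y = 65.20 kN.
ΣF_x = 0: no horizontal applied forces, so C_x = 0.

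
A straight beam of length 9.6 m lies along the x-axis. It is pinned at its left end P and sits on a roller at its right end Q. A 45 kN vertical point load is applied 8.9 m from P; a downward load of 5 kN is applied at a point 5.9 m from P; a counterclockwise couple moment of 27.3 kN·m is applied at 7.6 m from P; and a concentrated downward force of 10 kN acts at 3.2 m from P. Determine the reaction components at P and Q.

Moments about P: Q_y·9.6 − 45·8.9 − 5·5.9 + 27.3 − 10·3.2 = 0 → Q_y = 434.7/9.6 = 45.2812 ≈ 45.28 kN.
ΣF_y = 0: P_y + 45.2812 − 45 − 5 − 10 = 0 → P_y = 14.72 kN.
ΣF_x = 0: no horizontal applied forces, so P_x = 0.

P_x = 0, P_y = 14.72 kN, Q_y = 45.28 kN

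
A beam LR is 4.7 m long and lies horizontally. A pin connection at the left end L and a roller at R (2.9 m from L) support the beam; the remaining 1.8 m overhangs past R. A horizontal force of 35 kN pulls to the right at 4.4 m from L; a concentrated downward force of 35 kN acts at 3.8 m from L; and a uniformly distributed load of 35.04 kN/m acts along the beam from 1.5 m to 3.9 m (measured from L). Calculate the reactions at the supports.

Resultant of the distributed load: 35.04 × 2.4 = 84.096 kN at 2.7 m from L.
Moments about L: R_y·2.9 − 35·3.8 − (35.04·2.4)·2.7 = 0 → R_y = 360.0592/2.9 = 124.158 ≈ 124.2 kN.
ΣF_y = 0: L_y + 124.158 − 35 − 35.04·2.4 = 0 → L_y = -5.062 kN.
ΣF_x = 0: L_x + 35 = 0 → L_x = -35.00 kN.

L_x = -35.00 kN, L_y = -5.062 kN, R_y = 124.2 kN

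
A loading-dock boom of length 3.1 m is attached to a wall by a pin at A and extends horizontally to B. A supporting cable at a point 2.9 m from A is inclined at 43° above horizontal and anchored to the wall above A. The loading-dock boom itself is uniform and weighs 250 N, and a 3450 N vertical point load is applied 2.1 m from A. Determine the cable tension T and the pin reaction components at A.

T = 3859 N, A_x = 2822 N, A_y = 1068 N

ΣM about A: T·sin43°·2.9 − 250·1.55 − 3450·2.1 = 0 → T = 7632.5/(2.9·0.681998) = 3859.1 ≈ 3859 N.
ΣF_x = 0: A_x − T·cos43° = 0 → A_x = 3859.1 × 0.731354 = 2822 N.
ΣF_y = 0: A_y + T·sin43° − 250 − 3450 = 0 → A_y = 3700 − 3859.1 × 0.681998 = 1068 N.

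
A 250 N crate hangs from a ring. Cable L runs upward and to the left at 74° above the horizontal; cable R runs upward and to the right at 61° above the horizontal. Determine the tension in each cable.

T_L = 171.4 N, T_R = 97.45 N

ΣF_x = 0: −T_L·cos74° + T_R·cos61° = 0 → T_R = 0.568548·T_L.
ΣF_y = 0: T_L·sin74° + T_R·sin61° = 250.
Substitute: T_L·(0.961262 + 0.568548·0.87462) = 250 → T_L = 171.406 ≈ 171.4 N.
Then T_R = 0.568548 × 171.406 = 97.45 N.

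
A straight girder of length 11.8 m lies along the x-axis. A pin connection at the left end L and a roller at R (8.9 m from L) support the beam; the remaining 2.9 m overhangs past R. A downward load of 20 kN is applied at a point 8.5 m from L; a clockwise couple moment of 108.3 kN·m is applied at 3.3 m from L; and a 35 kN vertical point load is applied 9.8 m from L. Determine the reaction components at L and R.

ΣM about L: R_y·8.9 − 20·8.5 − 108.3 − 35·9.8 = 0 → R_y = 621.3/8.9 = 69.809 ≈ 69.81 kN.
ΣF_y = 0: L_y + 69.809 − 20 − 35 = 0 → L_y = -14.81 kN.
ΣF_x = 0: no horizontal applied forces, so L_x = 0.

L_x = 0, L_y = -14.81 kN, R_y = 69.81 kN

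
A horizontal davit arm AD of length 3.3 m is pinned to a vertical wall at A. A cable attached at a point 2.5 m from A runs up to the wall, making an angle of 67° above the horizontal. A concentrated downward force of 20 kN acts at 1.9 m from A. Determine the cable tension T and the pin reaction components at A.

T = 16.51 kN, A_x = 6.452 kN, A_y = 4.800 kN

ΣM about A: T·sin67°·2.5 − 20·1.9 = 0 → T = 38/(2.5·0.920505) = 16.5127 ≈ 16.51 kN.
ΣF_x = 0: A_x − T·cos67° = 0 → A_x = 16.5127 × 0.390731 = 6.452 kN.
ΣF_y = 0: A_y + T·sin67° − 20 = 0 → A_y = 20 − 16.5127 × 0.920505 = 4.800 kN.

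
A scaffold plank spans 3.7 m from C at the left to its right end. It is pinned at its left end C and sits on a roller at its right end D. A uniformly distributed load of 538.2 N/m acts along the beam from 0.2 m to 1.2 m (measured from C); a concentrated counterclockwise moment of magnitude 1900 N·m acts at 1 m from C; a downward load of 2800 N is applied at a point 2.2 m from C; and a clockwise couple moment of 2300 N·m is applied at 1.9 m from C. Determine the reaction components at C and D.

Resultant of the distributed load: 538.2 × 1 = 538.2 N at 0.7 m from C.
ΣM about C: D_y·3.7 − (538.2·1)·0.7 + 1900 − 2800·2.2 − 2300 = 0 → D_y = 6936.74/3.7 = 1874.79 ≈ 1875 N.
ΣF_y = 0: C_y + 1874.79 − 538.2·1 − 2800 = 0 → C_y = 1463 N.
ΣF_x = 0: no horizontal applied forces, so C_x = 0.

C_x = 0, C_y = 1463 N, D_y = 1875 N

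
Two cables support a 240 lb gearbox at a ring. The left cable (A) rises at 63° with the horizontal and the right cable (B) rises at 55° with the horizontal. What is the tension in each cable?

T_A = 155.9 lb, T_B = 123.4 lb

ΣF_x = 0: −T_A·cos63° + T_B·cos55° = 0 → T_B = 0.791508·T_A.
ΣF_y = 0: T_A·sin63° + T_B·sin55° = 240.
Substitute: T_A·(0.891007 + 0.791508·0.819152) = 240 → T_A = 155.908 ≈ 155.9 lb.
Then T_B = 0.791508 × 155.908 = 123.4 lb.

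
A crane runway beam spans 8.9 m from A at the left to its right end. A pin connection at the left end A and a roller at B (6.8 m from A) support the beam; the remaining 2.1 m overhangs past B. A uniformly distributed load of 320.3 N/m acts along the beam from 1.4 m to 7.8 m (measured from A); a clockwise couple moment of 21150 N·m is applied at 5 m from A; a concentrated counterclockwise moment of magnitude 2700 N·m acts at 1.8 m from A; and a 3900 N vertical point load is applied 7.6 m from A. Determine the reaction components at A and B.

A_x = 0, A_y = -2509 N, B_y = 8459 N

Resultant of the distributed load: 320.3 × 6.4 = 2049.92 N at 4.6 m from A.
Moments about A: B_y·6.8 − (320.3·6.4)·4.6 − 21150 + 2700 − 3900·7.6 = 0 → B_y = 57519.632/6.8 = 8458.77 ≈ 8459 N.
ΣF_y = 0: A_y + 8458.77 − 320.3·6.4 − 3900 = 0 → A_y = -2509 N.
ΣF_x = 0: no horizontal applied forces, so A_x = 0.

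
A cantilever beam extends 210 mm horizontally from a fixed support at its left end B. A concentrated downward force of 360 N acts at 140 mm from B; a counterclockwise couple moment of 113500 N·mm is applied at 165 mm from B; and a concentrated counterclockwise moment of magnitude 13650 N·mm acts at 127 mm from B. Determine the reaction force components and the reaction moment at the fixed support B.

B_x = 0, B_y = 360.0 N, M_B = -76750 N·mm

ΣF_x = 0: B_x = 0.
ΣF_y = 0: B_y − 360 = 0 → B_y = 360.0 N.
ΣM about B: M_B − 360·140 + 113500 + 13650 = 0 → M_B = -76750 N·mm.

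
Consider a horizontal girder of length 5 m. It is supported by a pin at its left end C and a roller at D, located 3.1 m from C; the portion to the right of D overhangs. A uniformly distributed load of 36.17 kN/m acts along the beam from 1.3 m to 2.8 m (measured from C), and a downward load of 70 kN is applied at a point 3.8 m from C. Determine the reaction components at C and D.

Resultant of the distributed load: 36.17 × 1.5 = 54.255 kN at 2.05 m from C.
Moments about C: D_y·3.1 − (36.17·1.5)·2.05 − 70·3.8 = 0 → D_y = 377.22275/3.1 = 121.685 ≈ 121.7 kN.
ΣF_y = 0: C_y + 121.685 − 36.17·1.5 − 70 = 0 → C_y = 2.570 kN.
ΣF_x = 0: no horizontal applied forces, so C_x = 0.

C_x = 0, C_y = 2.570 kN, D_y = 121.7 kN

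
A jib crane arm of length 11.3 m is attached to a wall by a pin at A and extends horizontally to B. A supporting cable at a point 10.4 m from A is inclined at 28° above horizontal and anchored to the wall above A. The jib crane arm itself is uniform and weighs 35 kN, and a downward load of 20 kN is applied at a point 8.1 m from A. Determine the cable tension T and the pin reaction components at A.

ΣM about A: T·sin28°·10.4 − 35·5.65 − 20·8.1 = 0 → T = 359.75/(10.4·0.469472) = 73.6814 ≈ 73.68 kN.
ΣF_x = 0: A_x − T·cos28° = 0 → A_x = 73.6814 × 0.882948 = 65.06 kN.
ΣF_y = 0: A_y + T·sin28° − 35 − 20 = 0 → A_y = 55 − 73.6814 × 0.469472 = 20.41 kN.

T = 73.68 kN, A_x = 65.06 kN, A_y = 20.41 kN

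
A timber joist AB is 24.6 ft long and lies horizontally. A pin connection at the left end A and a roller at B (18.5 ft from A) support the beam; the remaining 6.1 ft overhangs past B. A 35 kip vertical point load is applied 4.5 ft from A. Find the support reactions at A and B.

A_x = 0, A_y = 26.49 kip, B_y = 8.514 kip

ΣM about A: B_y·18.5 − 35·4.5 = 0 → B_y = 157.5/18.5 = 8.51351 ≈ 8.514 kip.
ΣF_y = 0: A_y + 8.51351 − 35 = 0 → A_y = 26.49 kip.
ΣF_x = 0: no horizontal applied forces, so A_x = 0.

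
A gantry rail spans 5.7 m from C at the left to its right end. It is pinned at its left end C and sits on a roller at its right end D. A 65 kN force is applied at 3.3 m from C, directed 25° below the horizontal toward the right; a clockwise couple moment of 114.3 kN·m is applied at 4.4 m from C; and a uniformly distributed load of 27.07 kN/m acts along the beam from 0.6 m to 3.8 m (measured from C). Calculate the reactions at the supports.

Resultant of the distributed load: 27.07 × 3.2 = 86.624 kN at 2.2 m from C.
Moments about C: D_y·5.7 − 65·sin25°·3.3 − 114.3 − (27.07·3.2)·2.2 = 0 → D_y = 395.524/5.7 = 69.3902 ≈ 69.39 kN.
ΣF_y = 0: C_y + 69.3902 − 65·sin25° − 27.07·3.2 = 0 → C_y = 44.70 kN.
ΣF_x = 0: C_x + 65·cos25° = 0 → C_x = -58.91 kN.

C_x = -58.91 kN, C_y = 44.70 kN, D_y = 69.39 kN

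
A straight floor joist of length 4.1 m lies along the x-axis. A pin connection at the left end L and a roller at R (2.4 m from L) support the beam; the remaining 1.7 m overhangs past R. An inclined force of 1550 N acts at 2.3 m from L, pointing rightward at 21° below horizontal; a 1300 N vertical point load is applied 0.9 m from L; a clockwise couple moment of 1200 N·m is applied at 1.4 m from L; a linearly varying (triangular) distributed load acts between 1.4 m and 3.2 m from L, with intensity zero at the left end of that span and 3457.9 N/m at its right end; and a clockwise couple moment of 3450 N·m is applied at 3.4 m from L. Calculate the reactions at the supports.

Resultant of the triangular load: ½ × 3457.9 × 1.8 = 3112.11 N, acting at 2.6 m from L (one-third of the span from the peak).
ΣM about L: R_y·2.4 − 1550·sin21°·2.3 − 1300·0.9 − 1200 − (½·3457.9·1.8)·2.6 − 3450 = 0 → R_y = 15189.1/2.4 = 6328.79 ≈ 6329 N.
ΣF_y = 0: L_y + 6328.79 − 1550·sin21° − 1300 − ½·3457.9·1.8 = 0 → L_y = -1361 N.
ΣF_x = 0: L_x + 1550·cos21° = 0 → L_x = -1447 N.

L_x = -1447 N, L_y = -1361 N, R_y = 6329 N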